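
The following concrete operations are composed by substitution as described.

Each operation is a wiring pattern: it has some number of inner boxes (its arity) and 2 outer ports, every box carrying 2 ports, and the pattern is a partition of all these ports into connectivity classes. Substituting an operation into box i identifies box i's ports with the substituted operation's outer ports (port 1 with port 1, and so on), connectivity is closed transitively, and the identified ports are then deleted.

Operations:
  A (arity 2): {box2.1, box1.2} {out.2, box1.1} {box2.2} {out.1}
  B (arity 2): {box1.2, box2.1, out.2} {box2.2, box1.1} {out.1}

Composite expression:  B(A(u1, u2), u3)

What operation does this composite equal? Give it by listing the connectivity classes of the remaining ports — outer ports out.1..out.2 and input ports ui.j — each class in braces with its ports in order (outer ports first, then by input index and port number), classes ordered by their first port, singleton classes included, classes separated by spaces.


{out.1} {out.2, u1.1, u3.1} {u1.2, u2.1} {u2.2} {u3.2}

After gluing at B, chains via deleted ports link the u-ports.
stage A: inputs (u1, u2), connectivity {out.1} {out.2, u1.1} {u1.2, u2.1} {u2.2}, out.j its boundary
stage B: inputs (u1, u2, u3), connectivity {out.1} {out.2, u1.1, u3.1} {u1.2, u2.1} {u2.2} {u3.2}, out.j its boundary


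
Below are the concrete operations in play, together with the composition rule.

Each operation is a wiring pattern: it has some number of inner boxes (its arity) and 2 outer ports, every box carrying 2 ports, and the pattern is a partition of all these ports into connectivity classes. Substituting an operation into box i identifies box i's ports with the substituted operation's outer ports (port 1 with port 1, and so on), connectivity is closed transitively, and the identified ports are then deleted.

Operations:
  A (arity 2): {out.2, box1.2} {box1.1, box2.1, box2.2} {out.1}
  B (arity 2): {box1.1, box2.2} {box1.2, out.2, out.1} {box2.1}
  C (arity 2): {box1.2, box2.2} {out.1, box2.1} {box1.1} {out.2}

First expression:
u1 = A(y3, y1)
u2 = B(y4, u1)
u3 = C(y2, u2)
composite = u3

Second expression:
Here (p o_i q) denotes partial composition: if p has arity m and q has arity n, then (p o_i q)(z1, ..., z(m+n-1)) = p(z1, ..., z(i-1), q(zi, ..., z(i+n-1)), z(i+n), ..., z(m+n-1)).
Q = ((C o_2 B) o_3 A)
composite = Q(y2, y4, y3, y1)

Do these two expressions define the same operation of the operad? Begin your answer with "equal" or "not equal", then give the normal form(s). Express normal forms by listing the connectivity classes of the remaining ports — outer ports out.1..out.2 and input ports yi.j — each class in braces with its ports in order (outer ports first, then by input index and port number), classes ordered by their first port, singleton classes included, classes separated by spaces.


equal; both compose to {out.1, y2.2, y4.2} {out.2} {y1.1, y1.2, y3.1} {y2.1} {y3.2, y4.1}

Normal form of the first expression: {out.1, y2.2, y4.2} {out.2} {y1.1, y1.2, y3.1} {y2.1} {y3.2, y4.1}
Normal form of the second expression: {out.1, y2.2, y4.2} {out.2} {y1.1, y1.2, y3.1} {y2.1} {y3.2, y4.1}
Both agree, so they are equal.


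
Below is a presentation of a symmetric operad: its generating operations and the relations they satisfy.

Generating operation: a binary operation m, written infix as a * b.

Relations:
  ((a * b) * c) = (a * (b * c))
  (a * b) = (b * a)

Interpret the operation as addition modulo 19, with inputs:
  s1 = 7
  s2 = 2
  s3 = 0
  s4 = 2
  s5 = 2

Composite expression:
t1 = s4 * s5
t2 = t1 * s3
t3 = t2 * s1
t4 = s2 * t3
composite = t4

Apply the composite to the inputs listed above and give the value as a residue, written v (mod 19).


(s4 * s5) = 4
((s4 * s5) * s3) = 4
(((s4 * s5) * s3) * s1) = 11
(s2 * (((s4 * s5) * s3) * s1)) = 13

13 (mod 19)


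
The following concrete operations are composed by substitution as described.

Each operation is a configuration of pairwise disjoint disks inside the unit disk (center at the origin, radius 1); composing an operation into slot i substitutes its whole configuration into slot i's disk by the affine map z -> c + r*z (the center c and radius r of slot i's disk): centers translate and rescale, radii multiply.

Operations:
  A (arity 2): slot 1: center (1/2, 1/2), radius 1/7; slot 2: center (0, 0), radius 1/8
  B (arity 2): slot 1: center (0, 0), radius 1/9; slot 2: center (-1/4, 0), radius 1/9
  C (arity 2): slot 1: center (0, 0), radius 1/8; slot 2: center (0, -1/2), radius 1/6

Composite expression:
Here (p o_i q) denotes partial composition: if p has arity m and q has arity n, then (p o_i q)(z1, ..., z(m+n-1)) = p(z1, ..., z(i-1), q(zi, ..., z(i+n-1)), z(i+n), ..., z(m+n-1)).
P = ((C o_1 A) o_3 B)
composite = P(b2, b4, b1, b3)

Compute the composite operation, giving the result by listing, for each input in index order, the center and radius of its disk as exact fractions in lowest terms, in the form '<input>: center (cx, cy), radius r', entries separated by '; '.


Nesting under C composes maps z -> c + r*z down each b-path.
input b2: composing its 2 substitution steps yields center (1/16, 1/16), radius 1/56
input b4: composing its 2 substitution steps yields center (0, 0), radius 1/64
input b1: composing its 2 substitution steps yields center (0, -1/2), radius 1/54
input b3: composing its 2 substitution steps yields center (-1/24, -1/2), radius 1/54

b1: center (0, -1/2), radius 1/54; b2: center (1/16, 1/16), radius 1/56; b3: center (-1/24, -1/2), radius 1/54; b4: center (0, 0), radius 1/64


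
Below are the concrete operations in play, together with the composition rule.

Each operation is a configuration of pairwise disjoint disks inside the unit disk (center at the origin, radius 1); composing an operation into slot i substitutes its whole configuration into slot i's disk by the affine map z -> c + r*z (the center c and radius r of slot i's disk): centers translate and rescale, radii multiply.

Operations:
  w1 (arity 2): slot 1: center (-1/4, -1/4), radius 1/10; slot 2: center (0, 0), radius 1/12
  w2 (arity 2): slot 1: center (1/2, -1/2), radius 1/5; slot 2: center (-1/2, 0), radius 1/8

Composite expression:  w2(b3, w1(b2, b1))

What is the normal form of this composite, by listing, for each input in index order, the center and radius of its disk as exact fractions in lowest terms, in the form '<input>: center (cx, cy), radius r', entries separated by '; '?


b1: center (-1/2, 0), radius 1/96; b2: center (-17/32, -1/32), radius 1/80; b3: center (1/2, -1/2), radius 1/5

Only the slot chain above each b matters under w2; compose those maps.
b3 passes through 1 substitution, ending at center (1/2, -1/2), radius 1/5
b2 passes through 2 substitutions, ending at center (-17/32, -1/32), radius 1/80
b1 passes through 2 substitutions, ending at center (-1/2, 0), radius 1/96


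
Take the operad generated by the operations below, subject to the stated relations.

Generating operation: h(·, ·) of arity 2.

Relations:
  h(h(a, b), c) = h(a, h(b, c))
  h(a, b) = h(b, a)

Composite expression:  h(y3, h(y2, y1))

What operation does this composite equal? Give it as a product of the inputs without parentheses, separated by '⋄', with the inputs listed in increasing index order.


With h associative and commutative, the y-input set is all that matters.
h(y2, y1) unparenthesizes to y2 ⋄ y1
h(y3, h(y2, y1)) unparenthesizes to y3 ⋄ y2 ⋄ y1
reordering the factors by index: y1 ⋄ y2 ⋄ y3

y1 ⋄ y2 ⋄ y3


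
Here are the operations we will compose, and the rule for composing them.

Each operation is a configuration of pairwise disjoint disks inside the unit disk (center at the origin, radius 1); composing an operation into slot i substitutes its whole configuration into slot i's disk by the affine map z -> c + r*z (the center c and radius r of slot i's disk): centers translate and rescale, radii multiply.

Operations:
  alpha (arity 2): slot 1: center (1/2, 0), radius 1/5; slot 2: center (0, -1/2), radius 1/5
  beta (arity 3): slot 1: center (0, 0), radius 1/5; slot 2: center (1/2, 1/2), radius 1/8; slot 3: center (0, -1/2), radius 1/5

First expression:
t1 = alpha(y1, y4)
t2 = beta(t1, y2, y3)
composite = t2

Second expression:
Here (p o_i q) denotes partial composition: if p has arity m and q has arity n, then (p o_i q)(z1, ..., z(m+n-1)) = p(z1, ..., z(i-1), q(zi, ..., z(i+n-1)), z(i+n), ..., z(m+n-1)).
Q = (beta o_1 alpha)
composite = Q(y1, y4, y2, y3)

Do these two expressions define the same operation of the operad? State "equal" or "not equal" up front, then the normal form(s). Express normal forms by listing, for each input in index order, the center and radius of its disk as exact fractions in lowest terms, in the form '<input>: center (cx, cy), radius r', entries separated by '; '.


equal; both compose to y1: center (1/10, 0), radius 1/25; y2: center (1/2, 1/2), radius 1/8; y3: center (0, -1/2), radius 1/5; y4: center (0, -1/10), radius 1/25

The first expression reduces to y1: center (1/10, 0), radius 1/25; y2: center (1/2, 1/2), radius 1/8; y3: center (0, -1/2), radius 1/5; y4: center (0, -1/10), radius 1/25
The second expression reduces to y1: center (1/10, 0), radius 1/25; y2: center (1/2, 1/2), radius 1/8; y3: center (0, -1/2), radius 1/5; y4: center (0, -1/10), radius 1/25
The forms coincide; equal.


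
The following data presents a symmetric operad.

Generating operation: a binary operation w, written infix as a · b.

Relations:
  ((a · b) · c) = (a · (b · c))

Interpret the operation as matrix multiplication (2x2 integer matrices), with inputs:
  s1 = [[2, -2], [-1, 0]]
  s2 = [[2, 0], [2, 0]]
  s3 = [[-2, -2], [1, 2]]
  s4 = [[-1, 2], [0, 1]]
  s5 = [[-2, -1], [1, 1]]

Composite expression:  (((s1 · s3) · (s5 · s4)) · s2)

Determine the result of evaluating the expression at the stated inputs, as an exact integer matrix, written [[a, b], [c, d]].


[[4, 0], [-4, 0]]

(s1 · s3) = [[-6, -8], [2, 2]]
(s5 · s4) = [[2, -5], [-1, 3]]
((s1 · s3) · (s5 · s4)) = [[-4, 6], [2, -4]]
(((s1 · s3) · (s5 · s4)) · s2) = [[4, 0], [-4, 0]]


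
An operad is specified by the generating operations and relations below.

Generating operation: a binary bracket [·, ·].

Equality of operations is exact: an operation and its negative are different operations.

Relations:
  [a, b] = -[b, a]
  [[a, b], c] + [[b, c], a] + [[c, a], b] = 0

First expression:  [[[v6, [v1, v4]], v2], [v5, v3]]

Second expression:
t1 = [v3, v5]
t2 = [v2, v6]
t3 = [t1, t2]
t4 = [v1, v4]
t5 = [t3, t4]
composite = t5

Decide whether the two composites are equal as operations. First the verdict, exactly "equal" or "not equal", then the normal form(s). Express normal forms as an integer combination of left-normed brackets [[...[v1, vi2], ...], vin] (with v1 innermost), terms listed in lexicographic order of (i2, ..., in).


not equal: they reduce to [[[[[v1, v4], v6], v2], v3], v5] - [[[[[v1, v4], v6], v2], v5], v3] and [[[[[v1, v4], v2], v6], v3], v5] - [[[[[v1, v4], v2], v6], v5], v3] - [[[[[v1, v4], v3], v5], v2], v6] + [[[[[v1, v4], v3], v5], v6], v2] + [[[[[v1, v4], v5], v3], v2], v6] - [[[[[v1, v4], v5], v3], v6], v2] - [[[[[v1, v4], v6], v2], v3], v5] + [[[[[v1, v4], v6], v2], v5], v3]

In normal form, the first expression is [[[[[v1, v4], v6], v2], v3], v5] - [[[[[v1, v4], v6], v2], v5], v3]
In normal form, the second expression is [[[[[v1, v4], v2], v6], v3], v5] - [[[[[v1, v4], v2], v6], v5], v3] - [[[[[v1, v4], v3], v5], v2], v6] + [[[[[v1, v4], v3], v5], v6], v2] + [[[[[v1, v4], v5], v3], v2], v6] - [[[[[v1, v4], v5], v3], v6], v2] - [[[[[v1, v4], v6], v2], v3], v5] + [[[[[v1, v4], v6], v2], v5], v3]
Distinct normal forms: not equal.


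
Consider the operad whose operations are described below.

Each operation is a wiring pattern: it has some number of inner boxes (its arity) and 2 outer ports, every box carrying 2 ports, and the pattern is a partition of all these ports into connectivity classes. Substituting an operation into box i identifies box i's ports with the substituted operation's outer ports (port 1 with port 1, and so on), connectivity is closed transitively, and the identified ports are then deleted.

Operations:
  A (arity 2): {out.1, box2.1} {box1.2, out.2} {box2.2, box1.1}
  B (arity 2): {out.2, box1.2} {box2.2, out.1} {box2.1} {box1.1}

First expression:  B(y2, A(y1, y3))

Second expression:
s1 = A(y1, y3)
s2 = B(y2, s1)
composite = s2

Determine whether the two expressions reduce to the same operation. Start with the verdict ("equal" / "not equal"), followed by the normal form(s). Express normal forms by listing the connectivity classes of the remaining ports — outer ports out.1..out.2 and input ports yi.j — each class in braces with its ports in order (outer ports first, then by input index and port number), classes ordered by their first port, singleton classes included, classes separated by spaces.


equal; the common form is {out.1, y1.2} {out.2, y2.2} {y1.1, y3.2} {y2.1} {y3.1}

Normal form of the first expression: {out.1, y1.2} {out.2, y2.2} {y1.1, y3.2} {y2.1} {y3.1}
Normal form of the second expression: {out.1, y1.2} {out.2, y2.2} {y1.1, y3.2} {y2.1} {y3.1}
The forms coincide; equal.


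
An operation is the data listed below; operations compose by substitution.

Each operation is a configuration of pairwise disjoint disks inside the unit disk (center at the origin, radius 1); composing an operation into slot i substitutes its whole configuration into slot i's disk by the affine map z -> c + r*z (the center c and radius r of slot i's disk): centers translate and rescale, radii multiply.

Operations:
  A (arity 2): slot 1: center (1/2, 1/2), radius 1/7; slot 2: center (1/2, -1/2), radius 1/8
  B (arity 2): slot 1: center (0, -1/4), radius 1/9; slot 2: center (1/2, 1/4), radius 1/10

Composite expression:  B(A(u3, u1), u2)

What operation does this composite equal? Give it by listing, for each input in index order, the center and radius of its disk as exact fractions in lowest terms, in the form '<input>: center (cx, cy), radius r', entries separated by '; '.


u1: center (1/18, -11/36), radius 1/72; u2: center (1/2, 1/4), radius 1/10; u3: center (1/18, -7/36), radius 1/63

Each u-disk chains the slot maps above it in B; radii multiply.
input u3: composing its 2 substitution steps yields center (1/18, -7/36), radius 1/63
input u1: composing its 2 substitution steps yields center (1/18, -11/36), radius 1/72
input u2: composing its 1 substitution step yields center (1/2, 1/4), radius 1/10


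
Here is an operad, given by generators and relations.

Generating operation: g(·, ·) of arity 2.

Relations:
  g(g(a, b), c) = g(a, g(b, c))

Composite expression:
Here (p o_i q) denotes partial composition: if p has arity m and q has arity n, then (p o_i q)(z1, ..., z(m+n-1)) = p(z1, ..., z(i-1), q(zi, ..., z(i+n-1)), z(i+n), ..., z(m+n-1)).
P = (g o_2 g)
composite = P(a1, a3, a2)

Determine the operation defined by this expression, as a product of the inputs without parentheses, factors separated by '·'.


a1 · a3 · a2

Key point: g is associative — brackets drop, the a-order remains.
g(a3, a2) collapses to a3 · a2
g(a1, g(a3, a2)) collapses to a1 · a3 · a2


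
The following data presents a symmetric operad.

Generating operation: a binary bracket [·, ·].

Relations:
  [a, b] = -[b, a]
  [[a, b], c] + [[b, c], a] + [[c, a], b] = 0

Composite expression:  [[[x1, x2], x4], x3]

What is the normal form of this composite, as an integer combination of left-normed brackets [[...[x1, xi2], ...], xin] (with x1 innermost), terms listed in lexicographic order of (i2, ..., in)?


[[[x1, x2], x4], x3]

Expand each bracket as ab - ba; the x1-initial words give the coefficients.
Composite bracket: [[[x1, x2], x4], x3]
The bracket unfolds into 8 signed words via [a, b] = ab - ba (2^3 = 8).
Collect the words opening with x1:
  x1x2x4x3 appears with sign +1, giving the term +[[[x1, x2], x4], x3]


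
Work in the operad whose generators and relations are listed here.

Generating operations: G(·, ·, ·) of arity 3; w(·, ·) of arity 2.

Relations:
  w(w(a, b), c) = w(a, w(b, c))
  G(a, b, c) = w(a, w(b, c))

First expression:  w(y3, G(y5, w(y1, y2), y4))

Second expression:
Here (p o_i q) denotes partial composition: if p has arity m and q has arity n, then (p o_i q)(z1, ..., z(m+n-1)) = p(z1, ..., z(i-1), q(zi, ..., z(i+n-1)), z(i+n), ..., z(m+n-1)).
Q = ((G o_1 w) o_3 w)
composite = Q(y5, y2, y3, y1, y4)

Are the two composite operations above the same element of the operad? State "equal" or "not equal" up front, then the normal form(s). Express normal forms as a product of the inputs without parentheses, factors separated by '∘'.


not equal; the first gives y3 ∘ y5 ∘ y1 ∘ y2 ∘ y4 and the second y5 ∘ y2 ∘ y3 ∘ y1 ∘ y4

Reducing the first expression gives y3 ∘ y5 ∘ y1 ∘ y2 ∘ y4
Reducing the second expression gives y5 ∘ y2 ∘ y3 ∘ y1 ∘ y4
Distinct normal forms: not equal.


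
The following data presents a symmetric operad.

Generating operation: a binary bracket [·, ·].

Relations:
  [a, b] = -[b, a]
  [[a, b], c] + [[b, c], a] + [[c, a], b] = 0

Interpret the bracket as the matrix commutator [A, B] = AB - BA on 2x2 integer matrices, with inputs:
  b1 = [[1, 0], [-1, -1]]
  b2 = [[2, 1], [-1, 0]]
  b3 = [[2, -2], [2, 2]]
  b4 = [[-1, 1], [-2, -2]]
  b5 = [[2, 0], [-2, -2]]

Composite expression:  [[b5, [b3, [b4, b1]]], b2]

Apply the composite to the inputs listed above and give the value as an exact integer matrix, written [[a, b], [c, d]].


[[40, 16], [-64, -40]]

[b4, b1] = [[-1, -2], [-3, 1]]
[b3, [b4, b1]] = [[10, -4], [-4, -10]]
[b5, [b3, [b4, b1]]] = [[-8, -16], [-24, 8]]
[[b5, [b3, [b4, b1]]], b2] = [[40, 16], [-64, -40]]


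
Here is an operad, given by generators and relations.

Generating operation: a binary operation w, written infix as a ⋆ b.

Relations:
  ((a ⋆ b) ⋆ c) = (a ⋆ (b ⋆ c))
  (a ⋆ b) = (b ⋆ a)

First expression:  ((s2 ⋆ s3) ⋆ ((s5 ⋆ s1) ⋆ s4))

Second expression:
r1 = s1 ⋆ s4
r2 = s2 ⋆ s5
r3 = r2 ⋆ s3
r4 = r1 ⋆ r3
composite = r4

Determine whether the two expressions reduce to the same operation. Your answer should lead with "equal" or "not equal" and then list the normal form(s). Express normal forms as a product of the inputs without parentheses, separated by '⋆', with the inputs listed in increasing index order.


equal: each reduces to s1 ⋆ s2 ⋆ s3 ⋆ s4 ⋆ s5

The first composite normalizes to s1 ⋆ s2 ⋆ s3 ⋆ s4 ⋆ s5
The second composite normalizes to s1 ⋆ s2 ⋆ s3 ⋆ s4 ⋆ s5
The normal forms match — equal.


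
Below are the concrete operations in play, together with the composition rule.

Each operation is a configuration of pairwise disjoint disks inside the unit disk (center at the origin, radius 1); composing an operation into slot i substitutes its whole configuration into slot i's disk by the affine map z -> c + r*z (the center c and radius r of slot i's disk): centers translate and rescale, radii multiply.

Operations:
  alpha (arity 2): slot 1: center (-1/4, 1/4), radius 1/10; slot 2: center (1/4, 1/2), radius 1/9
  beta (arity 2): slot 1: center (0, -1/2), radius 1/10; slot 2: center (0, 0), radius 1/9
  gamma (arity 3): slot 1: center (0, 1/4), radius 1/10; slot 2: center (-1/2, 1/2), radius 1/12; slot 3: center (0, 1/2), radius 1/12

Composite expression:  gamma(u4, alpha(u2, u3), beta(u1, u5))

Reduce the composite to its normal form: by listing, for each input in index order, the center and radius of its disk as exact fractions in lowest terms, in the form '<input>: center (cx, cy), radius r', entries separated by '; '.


Affine substitution under gamma: radii multiply and u-centers shift.
tracing u4 down its 1-map path: center (0, 1/4), radius 1/10
tracing u2 down its 2-map path: center (-25/48, 25/48), radius 1/120
tracing u3 down its 2-map path: center (-23/48, 13/24), radius 1/108
tracing u1 down its 2-map path: center (0, 11/24), radius 1/120
tracing u5 down its 2-map path: center (0, 1/2), radius 1/108

u1: center (0, 11/24), radius 1/120; u2: center (-25/48, 25/48), radius 1/120; u3: center (-23/48, 13/24), radius 1/108; u4: center (0, 1/4), radius 1/10; u5: center (0, 1/2), radius 1/108


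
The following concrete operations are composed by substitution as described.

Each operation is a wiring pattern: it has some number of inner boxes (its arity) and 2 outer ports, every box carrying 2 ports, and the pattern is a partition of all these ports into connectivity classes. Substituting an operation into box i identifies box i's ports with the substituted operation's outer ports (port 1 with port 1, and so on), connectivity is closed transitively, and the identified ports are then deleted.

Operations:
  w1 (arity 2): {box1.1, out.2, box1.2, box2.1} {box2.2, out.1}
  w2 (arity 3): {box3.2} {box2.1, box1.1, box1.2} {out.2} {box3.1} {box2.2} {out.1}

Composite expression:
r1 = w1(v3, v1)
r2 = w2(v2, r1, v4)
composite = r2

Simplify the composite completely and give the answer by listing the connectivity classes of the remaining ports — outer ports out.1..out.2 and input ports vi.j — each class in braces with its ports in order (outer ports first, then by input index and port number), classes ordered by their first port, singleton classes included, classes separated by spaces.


Treat the ports identified at w2 as solder joints: merge, then drop.
through w1, on inputs (v3, v1): {out.1, v1.2} {out.2, v1.1, v3.1, v3.2} (out.j = stage outer ports)
through w2, on inputs (v2, v3, v1, v4): {out.1} {out.2} {v1.1, v3.1, v3.2} {v1.2, v2.1, v2.2} {v4.1} {v4.2} (out.j = stage outer ports)

{out.1} {out.2} {v1.1, v3.1, v3.2} {v1.2, v2.1, v2.2} {v4.1} {v4.2}


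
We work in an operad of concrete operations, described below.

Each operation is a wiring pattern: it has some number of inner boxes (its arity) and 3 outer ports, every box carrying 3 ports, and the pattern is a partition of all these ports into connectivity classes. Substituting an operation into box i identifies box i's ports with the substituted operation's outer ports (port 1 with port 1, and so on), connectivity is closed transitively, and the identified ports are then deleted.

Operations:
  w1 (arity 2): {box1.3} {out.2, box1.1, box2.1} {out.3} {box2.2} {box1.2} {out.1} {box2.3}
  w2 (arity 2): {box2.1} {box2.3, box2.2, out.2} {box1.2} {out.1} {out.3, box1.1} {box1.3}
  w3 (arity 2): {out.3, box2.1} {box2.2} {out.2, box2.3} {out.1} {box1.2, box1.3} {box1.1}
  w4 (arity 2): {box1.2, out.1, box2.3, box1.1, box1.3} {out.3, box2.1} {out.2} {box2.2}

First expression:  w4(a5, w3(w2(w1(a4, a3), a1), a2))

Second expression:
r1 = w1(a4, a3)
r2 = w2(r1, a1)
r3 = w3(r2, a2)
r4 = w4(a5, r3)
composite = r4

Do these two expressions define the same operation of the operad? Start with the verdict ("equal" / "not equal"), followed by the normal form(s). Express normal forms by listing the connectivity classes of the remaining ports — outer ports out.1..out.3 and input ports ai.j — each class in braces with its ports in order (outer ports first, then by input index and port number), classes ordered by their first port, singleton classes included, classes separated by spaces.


equal: each reduces to {out.1, a2.1, a5.1, a5.2, a5.3} {out.2} {out.3} {a1.1} {a1.2, a1.3} {a2.2} {a2.3} {a3.1, a4.1} {a3.2} {a3.3} {a4.2} {a4.3}

The first composite normalizes to {out.1, a2.1, a5.1, a5.2, a5.3} {out.2} {out.3} {a1.1} {a1.2, a1.3} {a2.2} {a2.3} {a3.1, a4.1} {a3.2} {a3.3} {a4.2} {a4.3}
The second composite normalizes to {out.1, a2.1, a5.1, a5.2, a5.3} {out.2} {out.3} {a1.1} {a1.2, a1.3} {a2.2} {a2.3} {a3.1, a4.1} {a3.2} {a3.3} {a4.2} {a4.3}
One common form — equal.


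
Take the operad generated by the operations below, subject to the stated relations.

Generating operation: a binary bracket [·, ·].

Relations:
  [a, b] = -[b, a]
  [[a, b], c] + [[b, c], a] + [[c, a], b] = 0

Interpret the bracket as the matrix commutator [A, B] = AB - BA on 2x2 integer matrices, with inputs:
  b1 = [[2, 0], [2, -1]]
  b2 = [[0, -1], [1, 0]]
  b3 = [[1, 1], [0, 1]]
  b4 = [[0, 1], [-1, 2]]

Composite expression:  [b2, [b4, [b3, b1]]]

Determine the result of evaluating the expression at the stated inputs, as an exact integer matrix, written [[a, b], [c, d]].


[[2, -6], [-6, -2]]

[b3, b1] = [[2, -3], [0, -2]]
[b4, [b3, b1]] = [[-3, 2], [-4, 3]]
[b2, [b4, [b3, b1]]] = [[2, -6], [-6, -2]]


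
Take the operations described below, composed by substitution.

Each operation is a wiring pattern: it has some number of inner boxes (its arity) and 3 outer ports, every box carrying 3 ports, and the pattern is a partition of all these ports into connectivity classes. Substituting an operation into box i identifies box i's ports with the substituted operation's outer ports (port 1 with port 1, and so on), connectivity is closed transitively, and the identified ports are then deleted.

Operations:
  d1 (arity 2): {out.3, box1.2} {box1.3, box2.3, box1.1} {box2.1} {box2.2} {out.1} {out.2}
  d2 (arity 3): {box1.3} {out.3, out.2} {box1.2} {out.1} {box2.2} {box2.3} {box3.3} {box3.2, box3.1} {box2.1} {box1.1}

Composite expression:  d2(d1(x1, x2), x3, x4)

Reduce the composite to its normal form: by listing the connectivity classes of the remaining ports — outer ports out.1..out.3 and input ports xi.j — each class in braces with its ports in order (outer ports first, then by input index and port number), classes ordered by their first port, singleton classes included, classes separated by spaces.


Reachability decides: close wires over d2-identified ports.
stage d1: inputs (x1, x2), connectivity {out.1} {out.2} {out.3, x1.2} {x1.1, x1.3, x2.3} {x2.1} {x2.2}, out.j its boundary
stage d2: inputs (x1, x2, x3, x4), connectivity {out.1} {out.2, out.3} {x1.1, x1.3, x2.3} {x1.2} {x2.1} {x2.2} {x3.1} {x3.2} {x3.3} {x4.1, x4.2} {x4.3}, out.j its boundary

{out.1} {out.2, out.3} {x1.1, x1.3, x2.3} {x1.2} {x2.1} {x2.2} {x3.1} {x3.2} {x3.3} {x4.1, x4.2} {x4.3}


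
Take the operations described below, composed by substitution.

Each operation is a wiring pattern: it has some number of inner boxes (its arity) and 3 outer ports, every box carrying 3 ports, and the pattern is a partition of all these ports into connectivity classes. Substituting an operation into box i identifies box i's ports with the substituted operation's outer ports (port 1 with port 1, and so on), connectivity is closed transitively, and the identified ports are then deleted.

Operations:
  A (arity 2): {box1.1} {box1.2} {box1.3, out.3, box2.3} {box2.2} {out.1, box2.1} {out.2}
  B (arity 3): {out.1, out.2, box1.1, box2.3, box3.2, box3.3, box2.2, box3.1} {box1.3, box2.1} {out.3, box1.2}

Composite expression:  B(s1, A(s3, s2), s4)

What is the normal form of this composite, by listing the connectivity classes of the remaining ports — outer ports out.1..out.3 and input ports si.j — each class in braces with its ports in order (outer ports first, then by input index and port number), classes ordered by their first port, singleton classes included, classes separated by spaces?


Connectivity passes through glued B-boundaries; trace each wire chain.
composing A on (s3, s2), with out.j its own outer ports: {out.1, s2.1} {out.2} {out.3, s2.3, s3.3} {s2.2} {s3.1} {s3.2}
composing B on (s1, s3, s2, s4), with out.j its own outer ports: {out.1, out.2, s1.1, s2.3, s3.3, s4.1, s4.2, s4.3} {out.3, s1.2} {s1.3, s2.1} {s2.2} {s3.1} {s3.2}

{out.1, out.2, s1.1, s2.3, s3.3, s4.1, s4.2, s4.3} {out.3, s1.2} {s1.3, s2.1} {s2.2} {s3.1} {s3.2}


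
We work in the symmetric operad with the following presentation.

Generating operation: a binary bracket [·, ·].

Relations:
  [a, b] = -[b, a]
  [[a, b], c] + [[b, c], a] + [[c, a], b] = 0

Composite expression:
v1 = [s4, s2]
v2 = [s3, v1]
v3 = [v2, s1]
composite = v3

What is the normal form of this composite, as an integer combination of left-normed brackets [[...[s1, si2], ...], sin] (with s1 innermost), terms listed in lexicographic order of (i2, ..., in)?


Skip Jacobi rewriting: expand, keep s1-initial words, read off terms.
Composite bracket: [[s3, [s4, s2]], s1]
Each bracket splits as ab - ba, giving 8 signed words (2^3 = 8).
Collect the words opening with s1:
  s1s2s4s3 appears with sign -1, giving the term -[[[s1, s2], s4], s3]
  s1s3s2s4 appears with sign +1, giving the term +[[[s1, s3], s2], s4]
  s1s3s4s2 appears with sign -1, giving the term -[[[s1, s3], s4], s2]
  s1s4s2s3 appears with sign +1, giving the term +[[[s1, s4], s2], s3]

-[[[s1, s2], s4], s3] + [[[s1, s3], s2], s4] - [[[s1, s3], s4], s2] + [[[s1, s4], s2], s3]


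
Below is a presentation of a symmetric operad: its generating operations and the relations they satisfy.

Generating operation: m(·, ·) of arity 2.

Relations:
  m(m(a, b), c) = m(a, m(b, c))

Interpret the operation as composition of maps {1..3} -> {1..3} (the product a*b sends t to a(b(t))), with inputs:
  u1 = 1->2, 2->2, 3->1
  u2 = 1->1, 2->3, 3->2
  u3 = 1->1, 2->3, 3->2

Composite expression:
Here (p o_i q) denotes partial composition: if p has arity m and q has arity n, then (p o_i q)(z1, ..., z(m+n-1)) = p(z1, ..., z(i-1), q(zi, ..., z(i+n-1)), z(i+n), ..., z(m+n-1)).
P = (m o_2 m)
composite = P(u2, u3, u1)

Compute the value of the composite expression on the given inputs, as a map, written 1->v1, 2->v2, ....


1->2, 2->2, 3->1

m(u3, u1) = 1->3, 2->3, 3->1
m(u2, m(u3, u1)) = 1->2, 2->2, 3->1


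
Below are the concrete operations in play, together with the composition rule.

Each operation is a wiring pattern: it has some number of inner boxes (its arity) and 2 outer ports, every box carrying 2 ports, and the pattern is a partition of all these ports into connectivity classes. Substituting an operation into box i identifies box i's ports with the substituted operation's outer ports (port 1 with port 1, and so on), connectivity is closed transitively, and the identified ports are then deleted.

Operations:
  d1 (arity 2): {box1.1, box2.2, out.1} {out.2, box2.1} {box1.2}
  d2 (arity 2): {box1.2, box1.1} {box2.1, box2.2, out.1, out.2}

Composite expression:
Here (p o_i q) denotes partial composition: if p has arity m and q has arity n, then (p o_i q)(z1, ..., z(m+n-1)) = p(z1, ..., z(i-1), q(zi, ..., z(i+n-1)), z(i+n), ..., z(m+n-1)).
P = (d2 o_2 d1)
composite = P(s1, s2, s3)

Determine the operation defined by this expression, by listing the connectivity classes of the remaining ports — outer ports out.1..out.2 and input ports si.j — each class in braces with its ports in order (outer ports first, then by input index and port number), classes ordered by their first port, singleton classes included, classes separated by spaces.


After gluing at d2, chains via deleted ports link the s-ports.
d1 over (s2, s3) gives {out.1, s2.1, s3.2} {out.2, s3.1} {s2.2}, out.j being that stage's outer ports
d2 over (s1, s2, s3) gives {out.1, out.2, s2.1, s3.1, s3.2} {s1.1, s1.2} {s2.2}, out.j being that stage's outer ports

{out.1, out.2, s2.1, s3.1, s3.2} {s1.1, s1.2} {s2.2}


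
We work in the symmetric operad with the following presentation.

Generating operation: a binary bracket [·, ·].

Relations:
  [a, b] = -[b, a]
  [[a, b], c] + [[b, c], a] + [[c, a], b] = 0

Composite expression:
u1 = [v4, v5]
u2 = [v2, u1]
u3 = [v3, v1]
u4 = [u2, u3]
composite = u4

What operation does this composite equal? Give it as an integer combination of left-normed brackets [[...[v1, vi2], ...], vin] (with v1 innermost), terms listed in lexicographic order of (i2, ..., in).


Expand each bracket as ab - ba; the v1-initial words give the coefficients.
Composite bracket: [[v2, [v4, v5]], [v3, v1]]
The bracket unfolds into 16 signed words via [a, b] = ab - ba (2^4 = 16).
The v1-initial words carry the normal form:
  word v1v3v2v4v5 has sign +1, contributing +[[[[v1, v3], v2], v4], v5]
  word v1v3v2v5v4 has sign -1, contributing -[[[[v1, v3], v2], v5], v4]
  word v1v3v4v5v2 has sign -1, contributing -[[[[v1, v3], v4], v5], v2]
  word v1v3v5v4v2 has sign +1, contributing +[[[[v1, v3], v5], v4], v2]

[[[[v1, v3], v2], v4], v5] - [[[[v1, v3], v2], v5], v4] - [[[[v1, v3], v4], v5], v2] + [[[[v1, v3], v5], v4], v2]


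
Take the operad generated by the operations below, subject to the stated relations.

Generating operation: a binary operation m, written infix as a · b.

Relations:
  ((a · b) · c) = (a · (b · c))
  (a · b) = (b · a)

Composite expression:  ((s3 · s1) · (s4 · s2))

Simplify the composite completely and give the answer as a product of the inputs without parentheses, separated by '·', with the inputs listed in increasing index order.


Shape and order are irrelevant to m; the s-input set decides.
(s3 · s1) spells out as s3 · s1
(s4 · s2) spells out as s4 · s2
((s3 · s1) · (s4 · s2)) spells out as s3 · s1 · s4 · s2
the factors in increasing index order: s1 · s2 · s3 · s4

s1 · s2 · s3 · s4


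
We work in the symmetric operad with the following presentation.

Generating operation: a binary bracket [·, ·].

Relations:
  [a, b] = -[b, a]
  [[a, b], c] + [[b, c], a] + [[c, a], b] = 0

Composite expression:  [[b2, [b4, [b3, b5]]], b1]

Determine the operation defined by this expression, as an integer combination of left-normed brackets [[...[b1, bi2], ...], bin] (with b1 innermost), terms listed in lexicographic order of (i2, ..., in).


[[[[b1, b2], b3], b5], b4] - [[[[b1, b2], b4], b3], b5] + [[[[b1, b2], b4], b5], b3] - [[[[b1, b2], b5], b3], b4] - [[[[b1, b3], b5], b4], b2] + [[[[b1, b4], b3], b5], b2] - [[[[b1, b4], b5], b3], b2] + [[[[b1, b5], b3], b4], b2]

Left-normed coefficients sit on the b1-initial expansion words.
Composite bracket: [[b2, [b4, [b3, b5]]], b1]
Under [a, b] = ab - ba we get 16 signed associative words (2^4 = 16).
Coefficients come from the b1-initial words:
  sign of b1b2b3b5b4 is +1, so it contributes +[[[[b1, b2], b3], b5], b4]
  sign of b1b2b4b3b5 is -1, so it contributes -[[[[b1, b2], b4], b3], b5]
  sign of b1b2b4b5b3 is +1, so it contributes +[[[[b1, b2], b4], b5], b3]
  sign of b1b2b5b3b4 is -1, so it contributes -[[[[b1, b2], b5], b3], b4]
  sign of b1b3b5b4b2 is -1, so it contributes -[[[[b1, b3], b5], b4], b2]
  sign of b1b4b3b5b2 is +1, so it contributes +[[[[b1, b4], b3], b5], b2]
  sign of b1b4b5b3b2 is -1, so it contributes -[[[[b1, b4], b5], b3], b2]
  sign of b1b5b3b4b2 is +1, so it contributes +[[[[b1, b5], b3], b4], b2]


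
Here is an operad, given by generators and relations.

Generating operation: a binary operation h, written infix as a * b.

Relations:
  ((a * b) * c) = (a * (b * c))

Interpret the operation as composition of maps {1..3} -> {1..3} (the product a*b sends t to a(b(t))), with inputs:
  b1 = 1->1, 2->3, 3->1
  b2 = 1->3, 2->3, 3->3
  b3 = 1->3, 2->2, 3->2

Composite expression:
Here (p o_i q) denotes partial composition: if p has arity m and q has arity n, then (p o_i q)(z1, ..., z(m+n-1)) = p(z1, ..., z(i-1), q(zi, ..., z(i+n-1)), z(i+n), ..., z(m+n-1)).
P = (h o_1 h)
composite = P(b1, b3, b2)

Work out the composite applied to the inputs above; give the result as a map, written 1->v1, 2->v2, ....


1->3, 2->3, 3->3

(b1 * b3) = 1->1, 2->3, 3->3
((b1 * b3) * b2) = 1->3, 2->3, 3->3


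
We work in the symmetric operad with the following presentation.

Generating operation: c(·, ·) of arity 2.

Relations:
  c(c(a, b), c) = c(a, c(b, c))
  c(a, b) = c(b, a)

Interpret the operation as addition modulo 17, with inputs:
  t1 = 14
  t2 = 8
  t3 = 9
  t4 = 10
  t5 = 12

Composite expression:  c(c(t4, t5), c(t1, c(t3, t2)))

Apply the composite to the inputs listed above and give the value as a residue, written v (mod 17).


c(t4, t5) = 5
c(t3, t2) = 0
c(t1, c(t3, t2)) = 14
c(c(t4, t5), c(t1, c(t3, t2))) = 2

2 (mod 17)


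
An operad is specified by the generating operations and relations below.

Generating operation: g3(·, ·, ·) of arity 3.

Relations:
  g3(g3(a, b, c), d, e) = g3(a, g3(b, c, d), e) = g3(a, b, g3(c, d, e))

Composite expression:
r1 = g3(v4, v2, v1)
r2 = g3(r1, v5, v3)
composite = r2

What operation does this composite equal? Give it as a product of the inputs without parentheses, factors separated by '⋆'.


v4 ⋆ v2 ⋆ v1 ⋆ v5 ⋆ v3

Associativity of g3 dissolves the nesting; only the v-input order survives.
g3(v4, v2, v1) collapses to v4 ⋆ v2 ⋆ v1
g3(g3(v4, v2, v1), v5, v3) collapses to v4 ⋆ v2 ⋆ v1 ⋆ v5 ⋆ v3


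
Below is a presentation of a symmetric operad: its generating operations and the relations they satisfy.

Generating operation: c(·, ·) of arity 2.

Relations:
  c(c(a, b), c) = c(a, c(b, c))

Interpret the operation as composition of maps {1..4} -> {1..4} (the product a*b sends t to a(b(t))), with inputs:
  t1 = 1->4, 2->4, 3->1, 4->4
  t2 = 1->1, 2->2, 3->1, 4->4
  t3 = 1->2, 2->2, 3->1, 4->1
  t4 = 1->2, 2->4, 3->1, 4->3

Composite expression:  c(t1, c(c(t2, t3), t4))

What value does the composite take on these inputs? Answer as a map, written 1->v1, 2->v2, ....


1->4, 2->4, 3->4, 4->4

c(t2, t3) = 1->2, 2->2, 3->1, 4->1
c(c(t2, t3), t4) = 1->2, 2->1, 3->2, 4->1
c(t1, c(c(t2, t3), t4)) = 1->4, 2->4, 3->4, 4->4


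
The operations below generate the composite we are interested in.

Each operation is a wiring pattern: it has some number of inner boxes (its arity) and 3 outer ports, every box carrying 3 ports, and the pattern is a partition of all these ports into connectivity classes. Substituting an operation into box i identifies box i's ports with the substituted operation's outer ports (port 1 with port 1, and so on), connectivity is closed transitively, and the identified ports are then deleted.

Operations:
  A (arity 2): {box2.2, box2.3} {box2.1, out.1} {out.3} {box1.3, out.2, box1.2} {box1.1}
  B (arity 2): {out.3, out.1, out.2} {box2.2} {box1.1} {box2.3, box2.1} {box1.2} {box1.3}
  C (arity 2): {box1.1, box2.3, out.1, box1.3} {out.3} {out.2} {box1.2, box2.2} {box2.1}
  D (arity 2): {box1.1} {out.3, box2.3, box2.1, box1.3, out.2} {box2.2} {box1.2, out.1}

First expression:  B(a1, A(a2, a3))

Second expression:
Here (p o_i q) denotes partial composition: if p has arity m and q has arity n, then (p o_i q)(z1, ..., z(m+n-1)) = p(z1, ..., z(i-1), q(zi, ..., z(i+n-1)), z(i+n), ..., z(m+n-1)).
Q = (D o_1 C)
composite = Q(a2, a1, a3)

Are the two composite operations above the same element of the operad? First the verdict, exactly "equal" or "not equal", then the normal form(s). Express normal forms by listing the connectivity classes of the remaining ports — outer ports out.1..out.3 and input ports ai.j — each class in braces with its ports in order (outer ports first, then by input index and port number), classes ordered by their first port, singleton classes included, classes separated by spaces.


not equal; first: {out.1, out.2, out.3} {a1.1} {a1.2} {a1.3} {a2.1} {a2.2, a2.3} {a3.1} {a3.2, a3.3}; second: {out.1} {out.2, out.3, a3.1, a3.3} {a1.1} {a1.2, a2.2} {a1.3, a2.1, a2.3} {a3.2}

The first expression, normalized: {out.1, out.2, out.3} {a1.1} {a1.2} {a1.3} {a2.1} {a2.2, a2.3} {a3.1} {a3.2, a3.3}
The second expression, normalized: {out.1} {out.2, out.3, a3.1, a3.3} {a1.1} {a1.2, a2.2} {a1.3, a2.1, a2.3} {a3.2}
Distinct normal forms: not equal.


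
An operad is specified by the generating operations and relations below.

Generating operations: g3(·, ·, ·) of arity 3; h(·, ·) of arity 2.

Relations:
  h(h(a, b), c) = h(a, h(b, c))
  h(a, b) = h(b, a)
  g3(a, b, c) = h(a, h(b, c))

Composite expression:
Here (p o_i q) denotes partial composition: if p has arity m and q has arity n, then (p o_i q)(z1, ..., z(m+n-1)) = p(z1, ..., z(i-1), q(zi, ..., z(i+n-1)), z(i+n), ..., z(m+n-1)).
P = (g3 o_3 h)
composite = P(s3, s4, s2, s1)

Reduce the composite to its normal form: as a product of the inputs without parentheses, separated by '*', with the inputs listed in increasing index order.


Key point: g3 commutes, so take the s-inputs in any fixed order.
h(s2, s1) unparenthesizes to s2 * s1
g3(s3, s4, h(s2, s1)) unparenthesizes to s3 * s4 * s2 * s1
rearranged into index order: s1 * s2 * s3 * s4

s1 * s2 * s3 * s4


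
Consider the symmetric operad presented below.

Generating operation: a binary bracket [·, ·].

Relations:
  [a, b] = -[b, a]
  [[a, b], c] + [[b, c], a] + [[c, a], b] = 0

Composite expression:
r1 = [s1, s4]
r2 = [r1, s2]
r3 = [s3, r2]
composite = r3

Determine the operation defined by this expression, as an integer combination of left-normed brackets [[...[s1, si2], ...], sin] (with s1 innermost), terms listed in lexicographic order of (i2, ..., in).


-[[[s1, s4], s2], s3]

Expand each bracket as ab - ba; the s1-initial words give the coefficients.
Composite bracket: [s3, [[s1, s4], s2]]
Each bracket splits as ab - ba, giving 8 signed words (2^3 = 8).
Collect the words opening with s1:
  the word s1s4s2s3 carries sign -1 and contributes -[[[s1, s4], s2], s3]
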